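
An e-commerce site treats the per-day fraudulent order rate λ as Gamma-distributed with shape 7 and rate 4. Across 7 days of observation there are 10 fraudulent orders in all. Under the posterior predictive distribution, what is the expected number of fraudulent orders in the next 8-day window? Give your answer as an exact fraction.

136/11

Total count 10 over total exposure 7 days.
Conjugate update: add total count to the shape and total exposure to the rate, giving Gamma(17, 11).
Predictive mean over an 8-day window = T·E[λ|data] = 8·17/11 = 136/11.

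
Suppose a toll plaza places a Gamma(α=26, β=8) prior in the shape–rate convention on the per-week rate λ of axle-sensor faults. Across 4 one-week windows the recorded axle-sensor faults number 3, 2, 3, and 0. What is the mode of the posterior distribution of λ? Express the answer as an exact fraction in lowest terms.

11/4

Total count: 3 + 2 + 3 + 0 = 8.
Total exposure: 4 weeks.
The Gamma prior is conjugate for the Poisson rate, so λ | data ~ Gamma(26+8, 8+4) = Gamma(34, 12).
Posterior mode = (α'−1)/β' = 33/12 = 11/4.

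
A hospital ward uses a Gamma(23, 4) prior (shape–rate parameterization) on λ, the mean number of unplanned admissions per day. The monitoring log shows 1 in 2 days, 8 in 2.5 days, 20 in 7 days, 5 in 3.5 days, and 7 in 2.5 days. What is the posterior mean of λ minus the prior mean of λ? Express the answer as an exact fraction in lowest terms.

-477/172

Total count: 1 + 8 + 20 + 5 + 7 = 41.
Total exposure: 2 + 2.5 + 7 + 3.5 + 2.5 = 17.5 days.
The Gamma prior is conjugate for the Poisson rate, so λ | data ~ Gamma(23+41, 4+17.5) = Gamma(64, 43/2).
Posterior mean = 64/(43/2) = 128/43; prior mean = 23/4 = 23/4. Difference = 128/43 − 23/4 = -477/172.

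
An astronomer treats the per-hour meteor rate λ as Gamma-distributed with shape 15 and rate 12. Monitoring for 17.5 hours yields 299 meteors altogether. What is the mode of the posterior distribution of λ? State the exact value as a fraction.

626/59

Total count 299 over total exposure 17.5 hours.
The Gamma prior is conjugate for the Poisson rate, so λ | data ~ Gamma(15+299, 12+17.5) = Gamma(314, 59/2).
Posterior mode = (α'−1)/β' = 313/(59/2) = 626/59.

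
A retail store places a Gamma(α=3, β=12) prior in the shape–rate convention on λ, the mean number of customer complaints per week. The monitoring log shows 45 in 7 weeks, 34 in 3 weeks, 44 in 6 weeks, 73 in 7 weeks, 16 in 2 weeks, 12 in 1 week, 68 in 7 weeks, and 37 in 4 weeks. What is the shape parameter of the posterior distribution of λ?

Total count: 45 + 34 + 44 + 73 + 16 + 12 + 68 + 37 = 329.
Total exposure: 7 + 3 + 6 + 7 + 2 + 1 + 7 + 4 = 37 weeks.
Posterior: α' = 3 + 329 = 332, β' = 12 + 37 = 49.

332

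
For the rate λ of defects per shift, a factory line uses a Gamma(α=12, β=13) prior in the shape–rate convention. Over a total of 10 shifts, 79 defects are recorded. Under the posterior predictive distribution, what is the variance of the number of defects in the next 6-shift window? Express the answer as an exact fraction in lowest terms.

15834/529

Total count 79 over total exposure 10 shifts.
The Gamma prior is conjugate for the Poisson rate, so λ | data ~ Gamma(12+79, 13+10) = Gamma(91, 23).
The posterior predictive for a window of length T is Negative Binomial with variance T·α'·(β'+T)/β'² = 6·91·29/529 = 15834/529.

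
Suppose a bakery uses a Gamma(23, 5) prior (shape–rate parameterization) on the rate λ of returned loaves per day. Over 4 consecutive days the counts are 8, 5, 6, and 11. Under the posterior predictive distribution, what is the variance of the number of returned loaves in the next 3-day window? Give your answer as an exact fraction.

Total count: 8 + 5 + 6 + 11 = 30.
Total exposure: 4 days.
By Gamma–Poisson conjugacy, the posterior is Gamma(α + Σx, β + Σt) = Gamma(23 + 30, 5 + 4) = Gamma(53, 9).
The posterior predictive for a window of length T is Negative Binomial with variance T·α'·(β'+T)/β'² = 3·53·12/81 = 212/9.

212/9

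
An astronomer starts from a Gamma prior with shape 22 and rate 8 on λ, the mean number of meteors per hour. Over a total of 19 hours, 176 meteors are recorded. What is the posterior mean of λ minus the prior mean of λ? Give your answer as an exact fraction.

55/12

Total count 176 over total exposure 19 hours.
The Gamma prior is conjugate for the Poisson rate, so λ | data ~ Gamma(22+176, 8+19) = Gamma(198, 27).
Posterior mean = 198/27 = 22/3; prior mean = 22/8 = 11/4. Difference = 22/3 − 11/4 = 55/12.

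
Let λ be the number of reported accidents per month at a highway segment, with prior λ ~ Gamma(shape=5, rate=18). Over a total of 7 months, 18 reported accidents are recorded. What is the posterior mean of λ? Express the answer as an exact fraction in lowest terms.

23/25

Total count 18 over total exposure 7 months.
The Gamma prior is conjugate for the Poisson rate, so λ | data ~ Gamma(5+18, 18+7) = Gamma(23, 25).
Posterior mean = α'/β' = 23/25.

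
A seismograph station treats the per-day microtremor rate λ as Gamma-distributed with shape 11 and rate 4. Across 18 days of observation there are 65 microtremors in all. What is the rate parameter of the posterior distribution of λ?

22

Total count 65 over total exposure 18 days.
Conjugate update: add total count to the shape and total exposure to the rate, giving Gamma(76, 22).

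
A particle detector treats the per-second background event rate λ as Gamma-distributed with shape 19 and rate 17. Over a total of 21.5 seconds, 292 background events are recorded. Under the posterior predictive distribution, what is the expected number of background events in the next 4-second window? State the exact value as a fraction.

2488/77

Total count 292 over total exposure 21.5 seconds.
Posterior: α' = 19 + 292 = 311, β' = 17 + 21.5 = 77/2.
Predictive mean over a 4-second window = T·E[λ|data] = 4·311/(77/2) = 2488/77.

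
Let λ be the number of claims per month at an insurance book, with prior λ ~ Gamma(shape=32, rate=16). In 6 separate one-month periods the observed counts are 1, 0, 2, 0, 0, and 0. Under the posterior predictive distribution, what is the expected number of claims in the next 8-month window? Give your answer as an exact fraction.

Total count: 1 + 0 + 2 + 0 + 0 + 0 = 3.
Total exposure: 6 months.
Gamma(α, β) with Poisson data over total exposure Σt gives posterior Gamma(α+Σx, β+Σt) = Gamma(35, 22).
Predictive mean over an 8-month window = T·E[λ|data] = 8·35/22 = 140/11.

140/11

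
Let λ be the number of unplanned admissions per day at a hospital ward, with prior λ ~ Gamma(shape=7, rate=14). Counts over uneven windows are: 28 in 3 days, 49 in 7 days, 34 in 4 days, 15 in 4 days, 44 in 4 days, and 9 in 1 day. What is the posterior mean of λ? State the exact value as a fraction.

186/37

Total count: 28 + 49 + 34 + 15 + 44 + 9 = 179.
Total exposure: 3 + 7 + 4 + 4 + 4 + 1 = 23 days.
The Gamma prior is conjugate for the Poisson rate, so λ | data ~ Gamma(7+179, 14+23) = Gamma(186, 37).
Posterior mean = α'/β' = 186/37.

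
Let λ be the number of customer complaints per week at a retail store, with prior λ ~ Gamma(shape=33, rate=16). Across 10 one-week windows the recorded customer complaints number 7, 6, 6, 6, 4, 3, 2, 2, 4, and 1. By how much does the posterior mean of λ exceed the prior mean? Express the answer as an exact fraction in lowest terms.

Total count: 7 + 6 + 6 + 6 + 4 + 3 + 2 + 2 + 4 + 1 = 41.
Total exposure: 10 weeks.
Conjugate update: add total count to the shape and total exposure to the rate, giving Gamma(74, 26).
Posterior mean = 74/26 = 37/13; prior mean = 33/16 = 33/16. Difference = 37/13 − 33/16 = 163/208.

163/208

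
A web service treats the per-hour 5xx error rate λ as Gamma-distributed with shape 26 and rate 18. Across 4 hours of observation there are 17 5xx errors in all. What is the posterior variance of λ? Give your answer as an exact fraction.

Total count 17 over total exposure 4 hours.
The Gamma prior is conjugate for the Poisson rate, so λ | data ~ Gamma(26+17, 18+4) = Gamma(43, 22).
Posterior variance = α'/β'² = 43/484.

43/484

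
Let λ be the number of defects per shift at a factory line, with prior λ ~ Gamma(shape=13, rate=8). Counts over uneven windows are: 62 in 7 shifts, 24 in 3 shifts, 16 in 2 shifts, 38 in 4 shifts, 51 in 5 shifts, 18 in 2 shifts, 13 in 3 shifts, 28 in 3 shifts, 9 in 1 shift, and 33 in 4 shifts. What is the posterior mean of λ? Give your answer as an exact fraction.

305/42

Total count: 62 + 24 + 16 + 38 + 51 + 18 + 13 + 28 + 9 + 33 = 292.
Total exposure: 7 + 3 + 2 + 4 + 5 + 2 + 3 + 3 + 1 + 4 = 34 shifts.
Conjugate update: add total count to the shape and total exposure to the rate, giving Gamma(305, 42).
Posterior mean = α'/β' = 305/42.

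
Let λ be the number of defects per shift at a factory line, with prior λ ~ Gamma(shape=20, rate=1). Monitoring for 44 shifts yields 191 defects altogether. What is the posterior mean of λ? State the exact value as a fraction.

211/45

Total count 191 over total exposure 44 shifts.
Conjugate update: add total count to the shape and total exposure to the rate, giving Gamma(211, 45).
Posterior mean = α'/β' = 211/45.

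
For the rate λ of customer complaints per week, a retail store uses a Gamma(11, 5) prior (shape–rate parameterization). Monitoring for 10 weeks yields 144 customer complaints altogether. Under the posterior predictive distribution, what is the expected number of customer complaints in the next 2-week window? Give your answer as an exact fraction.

62/3

Total count 144 over total exposure 10 weeks.
Posterior: α' = 11 + 144 = 155, β' = 5 + 10 = 15.
Predictive mean over a 2-week window = T·E[λ|data] = 2·155/15 = 62/3.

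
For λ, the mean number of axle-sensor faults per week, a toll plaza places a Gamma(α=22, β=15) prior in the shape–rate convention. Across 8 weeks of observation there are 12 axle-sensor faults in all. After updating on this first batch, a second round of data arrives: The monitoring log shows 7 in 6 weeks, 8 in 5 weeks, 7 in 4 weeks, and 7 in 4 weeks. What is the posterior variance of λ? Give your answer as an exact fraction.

1/28

Total count 12 over total exposure 8 weeks.
After the first batch: Gamma(22 + 12, 15 + 8) = Gamma(34, 23).
Total count: 7 + 8 + 7 + 7 = 29.
Total exposure: 6 + 5 + 4 + 4 = 19 weeks.
After the second batch: Gamma(34 + 29, 23 + 19) = Gamma(63, 42).
Posterior variance = α'/β'² = 63/1764 = 1/28.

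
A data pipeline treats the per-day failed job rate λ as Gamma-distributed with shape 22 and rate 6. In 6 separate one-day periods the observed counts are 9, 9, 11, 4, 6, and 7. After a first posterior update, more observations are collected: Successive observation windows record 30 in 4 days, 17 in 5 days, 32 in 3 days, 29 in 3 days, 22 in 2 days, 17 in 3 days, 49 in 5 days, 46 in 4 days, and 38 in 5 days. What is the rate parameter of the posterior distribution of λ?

46

Total count: 9 + 9 + 11 + 4 + 6 + 7 = 46.
Total exposure: 6 days.
After the first batch: Gamma(22 + 46, 6 + 6) = Gamma(68, 12).
Total count: 30 + 17 + 32 + 29 + 22 + 17 + 49 + 46 + 38 = 280.
Total exposure: 4 + 5 + 3 + 3 + 2 + 3 + 5 + 4 + 5 = 34 days.
After the second batch: Gamma(68 + 280, 12 + 34) = Gamma(348, 46).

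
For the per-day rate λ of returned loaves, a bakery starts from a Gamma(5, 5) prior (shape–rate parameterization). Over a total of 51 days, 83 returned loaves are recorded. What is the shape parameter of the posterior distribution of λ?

Total count 83 over total exposure 51 days.
By Gamma–Poisson conjugacy, the posterior is Gamma(α + Σx, β + Σt) = Gamma(5 + 83, 5 + 51) = Gamma(88, 56).

88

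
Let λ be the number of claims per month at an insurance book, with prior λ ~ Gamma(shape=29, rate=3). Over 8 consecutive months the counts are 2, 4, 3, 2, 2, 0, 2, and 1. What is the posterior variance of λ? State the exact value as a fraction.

Total count: 2 + 4 + 3 + 2 + 2 + 0 + 2 + 1 = 16.
Total exposure: 8 months.
Posterior: α' = 29 + 16 = 45, β' = 3 + 8 = 11.
Posterior variance = α'/β'² = 45/121.

45/121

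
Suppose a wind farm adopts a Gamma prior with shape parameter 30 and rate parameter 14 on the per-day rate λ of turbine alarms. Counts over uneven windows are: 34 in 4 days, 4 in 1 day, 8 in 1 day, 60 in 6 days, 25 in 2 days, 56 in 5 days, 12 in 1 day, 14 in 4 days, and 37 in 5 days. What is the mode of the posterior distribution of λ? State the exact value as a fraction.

Total count: 34 + 4 + 8 + 60 + 25 + 56 + 12 + 14 + 37 = 250.
Total exposure: 4 + 1 + 1 + 6 + 2 + 5 + 1 + 4 + 5 = 29 days.
Conjugate update: add total count to the shape and total exposure to the rate, giving Gamma(280, 43).
Posterior mode = (α'−1)/β' = 279/43.

279/43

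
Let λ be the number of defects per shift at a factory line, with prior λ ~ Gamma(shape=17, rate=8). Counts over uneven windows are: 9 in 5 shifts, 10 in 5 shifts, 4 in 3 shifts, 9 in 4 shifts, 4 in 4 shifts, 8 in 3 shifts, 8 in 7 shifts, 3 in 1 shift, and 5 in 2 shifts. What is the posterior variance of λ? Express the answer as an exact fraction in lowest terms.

11/252

Total count: 9 + 10 + 4 + 9 + 4 + 8 + 8 + 3 + 5 = 60.
Total exposure: 5 + 5 + 3 + 4 + 4 + 3 + 7 + 1 + 2 = 34 shifts.
Conjugate update: add total count to the shape and total exposure to the rate, giving Gamma(77, 42).
Posterior variance = α'/β'² = 77/1764 = 11/252.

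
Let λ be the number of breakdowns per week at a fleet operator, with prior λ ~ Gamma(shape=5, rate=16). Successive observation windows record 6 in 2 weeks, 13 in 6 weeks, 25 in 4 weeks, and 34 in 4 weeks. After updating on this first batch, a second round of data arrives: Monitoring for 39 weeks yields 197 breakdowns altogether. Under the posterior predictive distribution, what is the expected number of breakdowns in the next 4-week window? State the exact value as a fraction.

1120/71

Total count: 6 + 13 + 25 + 34 = 78.
Total exposure: 2 + 6 + 4 + 4 = 16 weeks.
After the first batch: Gamma(5 + 78, 16 + 16) = Gamma(83, 32).
Total count 197 over total exposure 39 weeks.
After the second batch: Gamma(83 + 197, 32 + 39) = Gamma(280, 71).
Predictive mean over a 4-week window = T·E[λ|data] = 4·280/71 = 1120/71.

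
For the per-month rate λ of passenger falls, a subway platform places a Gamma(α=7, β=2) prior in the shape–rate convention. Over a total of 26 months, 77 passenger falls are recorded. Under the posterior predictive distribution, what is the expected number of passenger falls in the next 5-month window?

15

Total count 77 over total exposure 26 months.
By Gamma–Poisson conjugacy, the posterior is Gamma(α + Σx, β + Σt) = Gamma(7 + 77, 2 + 26) = Gamma(84, 28).
Predictive mean over a 5-month window = T·E[λ|data] = 5·84/28 = 15.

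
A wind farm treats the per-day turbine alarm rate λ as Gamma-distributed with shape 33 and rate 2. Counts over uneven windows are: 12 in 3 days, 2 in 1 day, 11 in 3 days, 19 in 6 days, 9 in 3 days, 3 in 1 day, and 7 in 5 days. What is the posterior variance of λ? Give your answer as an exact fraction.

1/6

Total count: 12 + 2 + 11 + 19 + 9 + 3 + 7 = 63.
Total exposure: 3 + 1 + 3 + 6 + 3 + 1 + 5 = 22 days.
Posterior: α' = 33 + 63 = 96, β' = 2 + 22 = 24.
Posterior variance = α'/β'² = 96/576 = 1/6.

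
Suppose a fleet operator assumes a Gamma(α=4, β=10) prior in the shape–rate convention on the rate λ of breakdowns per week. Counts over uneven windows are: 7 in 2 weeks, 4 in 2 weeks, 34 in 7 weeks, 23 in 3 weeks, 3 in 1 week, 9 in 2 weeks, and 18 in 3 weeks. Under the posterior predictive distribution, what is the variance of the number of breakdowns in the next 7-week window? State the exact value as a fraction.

4403/150

Total count: 7 + 4 + 34 + 23 + 3 + 9 + 18 = 98.
Total exposure: 2 + 2 + 7 + 3 + 1 + 2 + 3 = 20 weeks.
The Gamma prior is conjugate for the Poisson rate, so λ | data ~ Gamma(4+98, 10+20) = Gamma(102, 30).
The posterior predictive for a window of length T is Negative Binomial with variance T·α'·(β'+T)/β'² = 7·102·37/900 = 4403/150.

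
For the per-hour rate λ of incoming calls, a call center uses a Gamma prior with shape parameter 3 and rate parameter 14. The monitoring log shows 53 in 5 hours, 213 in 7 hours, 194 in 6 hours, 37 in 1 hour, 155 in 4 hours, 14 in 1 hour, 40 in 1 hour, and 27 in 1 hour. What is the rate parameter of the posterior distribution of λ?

40

Total count: 53 + 213 + 194 + 37 + 155 + 14 + 40 + 27 = 733.
Total exposure: 5 + 7 + 6 + 1 + 4 + 1 + 1 + 1 = 26 hours.
By Gamma–Poisson conjugacy, the posterior is Gamma(α + Σx, β + Σt) = Gamma(3 + 733, 14 + 26) = Gamma(736, 40).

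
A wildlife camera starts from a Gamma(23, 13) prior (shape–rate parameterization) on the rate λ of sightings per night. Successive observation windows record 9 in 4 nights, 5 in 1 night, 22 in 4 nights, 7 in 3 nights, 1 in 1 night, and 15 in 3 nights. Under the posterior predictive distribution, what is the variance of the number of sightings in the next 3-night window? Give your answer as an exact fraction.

7872/841

Total count: 9 + 5 + 22 + 7 + 1 + 15 = 59.
Total exposure: 4 + 1 + 4 + 3 + 1 + 3 = 16 nights.
The Gamma prior is conjugate for the Poisson rate, so λ | data ~ Gamma(23+59, 13+16) = Gamma(82, 29).
The posterior predictive for a window of length T is Negative Binomial with variance T·α'·(β'+T)/β'² = 3·82·32/841 = 7872/841.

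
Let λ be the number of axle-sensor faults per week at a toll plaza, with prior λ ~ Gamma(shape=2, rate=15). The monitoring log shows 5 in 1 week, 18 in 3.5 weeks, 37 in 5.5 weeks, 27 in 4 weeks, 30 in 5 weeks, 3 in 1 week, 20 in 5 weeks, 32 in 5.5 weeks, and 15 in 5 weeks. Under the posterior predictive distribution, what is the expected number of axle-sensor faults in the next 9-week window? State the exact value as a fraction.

Total count: 5 + 18 + 37 + 27 + 30 + 3 + 20 + 32 + 15 = 187.
Total exposure: 1 + 3.5 + 5.5 + 4 + 5 + 1 + 5 + 5.5 + 5 = 35.5 weeks.
Gamma(α, β) with Poisson data over total exposure Σt gives posterior Gamma(α+Σx, β+Σt) = Gamma(189, 101/2).
Predictive mean over a 9-week window = T·E[λ|data] = 9·189/(101/2) = 3402/101.

3402/101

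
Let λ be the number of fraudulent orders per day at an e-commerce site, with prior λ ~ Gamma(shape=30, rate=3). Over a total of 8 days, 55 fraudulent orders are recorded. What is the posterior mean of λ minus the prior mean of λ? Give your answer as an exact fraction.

-25/11

Total count 55 over total exposure 8 days.
Conjugate update: add total count to the shape and total exposure to the rate, giving Gamma(85, 11).
Posterior mean = 85/11 = 85/11; prior mean = 30/3 = 10. Difference = 85/11 − 10 = -25/11.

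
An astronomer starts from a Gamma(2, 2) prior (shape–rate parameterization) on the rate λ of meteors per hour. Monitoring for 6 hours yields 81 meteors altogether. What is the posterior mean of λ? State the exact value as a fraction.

83/8

Total count 81 over total exposure 6 hours.
By Gamma–Poisson conjugacy, the posterior is Gamma(α + Σx, β + Σt) = Gamma(2 + 81, 2 + 6) = Gamma(83, 8).
Posterior mean = α'/β' = 83/8.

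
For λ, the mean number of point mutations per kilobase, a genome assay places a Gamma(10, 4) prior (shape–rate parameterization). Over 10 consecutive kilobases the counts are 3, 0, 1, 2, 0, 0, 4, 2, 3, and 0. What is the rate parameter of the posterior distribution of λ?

Total count: 3 + 0 + 1 + 2 + 0 + 0 + 4 + 2 + 3 + 0 = 15.
Total exposure: 10 kilobases.
By Gamma–Poisson conjugacy, the posterior is Gamma(α + Σx, β + Σt) = Gamma(10 + 15, 4 + 10) = Gamma(25, 14).

14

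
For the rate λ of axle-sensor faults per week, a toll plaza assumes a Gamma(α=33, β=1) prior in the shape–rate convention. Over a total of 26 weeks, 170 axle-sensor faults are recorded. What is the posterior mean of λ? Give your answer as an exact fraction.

Total count 170 over total exposure 26 weeks.
Conjugate update: add total count to the shape and total exposure to the rate, giving Gamma(203, 27).
Posterior mean = α'/β' = 203/27.

203/27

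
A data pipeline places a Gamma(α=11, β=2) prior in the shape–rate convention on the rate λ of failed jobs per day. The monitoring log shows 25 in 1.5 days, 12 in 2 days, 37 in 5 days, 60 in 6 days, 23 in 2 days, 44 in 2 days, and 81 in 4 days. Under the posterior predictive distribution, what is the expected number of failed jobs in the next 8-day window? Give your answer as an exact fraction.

Total count: 25 + 12 + 37 + 60 + 23 + 44 + 81 = 282.
Total exposure: 1.5 + 2 + 5 + 6 + 2 + 2 + 4 = 22.5 days.
Gamma(α, β) with Poisson data over total exposure Σt gives posterior Gamma(α+Σx, β+Σt) = Gamma(293, 49/2).
Predictive mean over an 8-day window = T·E[λ|data] = 8·293/(49/2) = 4688/49.

4688/49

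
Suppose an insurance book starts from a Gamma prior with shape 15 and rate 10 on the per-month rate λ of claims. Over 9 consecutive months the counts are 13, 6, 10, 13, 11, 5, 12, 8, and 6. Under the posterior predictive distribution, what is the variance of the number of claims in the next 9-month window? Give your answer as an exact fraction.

Total count: 13 + 6 + 10 + 13 + 11 + 5 + 12 + 8 + 6 = 84.
Total exposure: 9 months.
Posterior: α' = 15 + 84 = 99, β' = 10 + 9 = 19.
The posterior predictive for a window of length T is Negative Binomial with variance T·α'·(β'+T)/β'² = 9·99·28/361 = 24948/361.

24948/361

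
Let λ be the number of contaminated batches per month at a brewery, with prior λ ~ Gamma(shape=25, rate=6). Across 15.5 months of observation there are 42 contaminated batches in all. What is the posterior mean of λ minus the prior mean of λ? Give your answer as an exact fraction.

Total count 42 over total exposure 15.5 months.
By Gamma–Poisson conjugacy, the posterior is Gamma(α + Σx, β + Σt) = Gamma(25 + 42, 6 + 15.5) = Gamma(67, 43/2).
Posterior mean = 67/(43/2) = 134/43; prior mean = 25/6 = 25/6. Difference = 134/43 − 25/6 = -271/258.

-271/258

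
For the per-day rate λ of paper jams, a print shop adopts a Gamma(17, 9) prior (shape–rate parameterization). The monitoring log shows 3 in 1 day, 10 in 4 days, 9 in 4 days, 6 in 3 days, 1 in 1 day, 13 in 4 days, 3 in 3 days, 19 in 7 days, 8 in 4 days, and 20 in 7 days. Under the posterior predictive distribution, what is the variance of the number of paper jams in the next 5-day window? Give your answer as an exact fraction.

Total count: 3 + 10 + 9 + 6 + 1 + 13 + 3 + 19 + 8 + 20 = 92.
Total exposure: 1 + 4 + 4 + 3 + 1 + 4 + 3 + 7 + 4 + 7 = 38 days.
By Gamma–Poisson conjugacy, the posterior is Gamma(α + Σx, β + Σt) = Gamma(17 + 92, 9 + 38) = Gamma(109, 47).
The posterior predictive for a window of length T is Negative Binomial with variance T·α'·(β'+T)/β'² = 5·109·52/2209 = 28340/2209.

28340/2209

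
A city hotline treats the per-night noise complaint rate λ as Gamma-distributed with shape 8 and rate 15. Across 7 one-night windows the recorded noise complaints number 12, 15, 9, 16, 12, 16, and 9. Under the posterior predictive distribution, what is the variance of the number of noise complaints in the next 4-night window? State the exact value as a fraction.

2522/121

Total count: 12 + 15 + 9 + 16 + 12 + 16 + 9 = 89.
Total exposure: 7 nights.
Posterior: α' = 8 + 89 = 97, β' = 15 + 7 = 22.
The posterior predictive for a window of length T is Negative Binomial with variance T·α'·(β'+T)/β'² = 4·97·26/484 = 2522/121.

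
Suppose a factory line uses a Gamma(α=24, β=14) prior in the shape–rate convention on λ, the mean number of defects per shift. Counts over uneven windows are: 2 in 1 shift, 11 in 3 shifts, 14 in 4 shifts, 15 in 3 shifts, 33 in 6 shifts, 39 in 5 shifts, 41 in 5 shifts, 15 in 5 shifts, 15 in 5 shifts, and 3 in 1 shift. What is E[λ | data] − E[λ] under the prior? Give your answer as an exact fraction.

Total count: 2 + 11 + 14 + 15 + 33 + 39 + 41 + 15 + 15 + 3 = 188.
Total exposure: 1 + 3 + 4 + 3 + 6 + 5 + 5 + 5 + 5 + 1 = 38 shifts.
Conjugate update: add total count to the shape and total exposure to the rate, giving Gamma(212, 52).
Posterior mean = 212/52 = 53/13; prior mean = 24/14 = 12/7. Difference = 53/13 − 12/7 = 215/91.

215/91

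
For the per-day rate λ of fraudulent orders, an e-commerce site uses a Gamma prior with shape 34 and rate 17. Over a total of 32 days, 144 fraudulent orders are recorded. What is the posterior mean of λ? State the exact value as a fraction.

178/49

Total count 144 over total exposure 32 days.
Posterior: α' = 34 + 144 = 178, β' = 17 + 32 = 49.
Posterior mean = α'/β' = 178/49.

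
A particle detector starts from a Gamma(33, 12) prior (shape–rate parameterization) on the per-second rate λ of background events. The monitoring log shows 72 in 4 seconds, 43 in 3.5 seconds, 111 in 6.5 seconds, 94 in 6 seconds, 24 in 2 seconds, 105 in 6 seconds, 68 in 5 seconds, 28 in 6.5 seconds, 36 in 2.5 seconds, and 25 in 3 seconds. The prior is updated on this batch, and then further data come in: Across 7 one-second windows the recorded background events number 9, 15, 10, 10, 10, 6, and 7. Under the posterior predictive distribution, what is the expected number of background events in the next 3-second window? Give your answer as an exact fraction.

1059/32

Total count: 72 + 43 + 111 + 94 + 24 + 105 + 68 + 28 + 36 + 25 = 606.
Total exposure: 4 + 3.5 + 6.5 + 6 + 2 + 6 + 5 + 6.5 + 2.5 + 3 = 45 seconds.
After the first batch: Gamma(33 + 606, 12 + 45) = Gamma(639, 57).
Total count: 9 + 15 + 10 + 10 + 10 + 6 + 7 = 67.
Total exposure: 7 seconds.
After the second batch: Gamma(639 + 67, 57 + 7) = Gamma(706, 64).
Predictive mean over a 3-second window = T·E[λ|data] = 3·706/64 = 1059/32.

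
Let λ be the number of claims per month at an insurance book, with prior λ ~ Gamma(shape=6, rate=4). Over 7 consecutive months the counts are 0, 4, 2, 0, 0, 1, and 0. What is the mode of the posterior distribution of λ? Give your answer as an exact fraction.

12/11

Total count: 0 + 4 + 2 + 0 + 0 + 1 + 0 = 7.
Total exposure: 7 months.
By Gamma–Poisson conjugacy, the posterior is Gamma(α + Σx, β + Σt) = Gamma(6 + 7, 4 + 7) = Gamma(13, 11).
Posterior mode = (α'−1)/β' = 12/11.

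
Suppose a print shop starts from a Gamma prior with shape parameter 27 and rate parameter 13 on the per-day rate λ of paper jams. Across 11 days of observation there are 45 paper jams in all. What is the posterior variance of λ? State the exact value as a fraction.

1/8

Total count 45 over total exposure 11 days.
The Gamma prior is conjugate for the Poisson rate, so λ | data ~ Gamma(27+45, 13+11) = Gamma(72, 24).
Posterior variance = α'/β'² = 72/576 = 1/8.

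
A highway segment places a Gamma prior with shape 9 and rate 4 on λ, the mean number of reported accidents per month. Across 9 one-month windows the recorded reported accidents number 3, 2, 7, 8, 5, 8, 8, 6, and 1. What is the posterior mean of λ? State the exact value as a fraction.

57/13

Total count: 3 + 2 + 7 + 8 + 5 + 8 + 8 + 6 + 1 = 48.
Total exposure: 9 months.
By Gamma–Poisson conjugacy, the posterior is Gamma(α + Σx, β + Σt) = Gamma(9 + 48, 4 + 9) = Gamma(57, 13).
Posterior mean = α'/β' = 57/13.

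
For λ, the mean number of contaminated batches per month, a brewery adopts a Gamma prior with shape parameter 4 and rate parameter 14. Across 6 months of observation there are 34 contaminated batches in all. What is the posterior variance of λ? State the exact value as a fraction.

Total count 34 over total exposure 6 months.
Conjugate update: add total count to the shape and total exposure to the rate, giving Gamma(38, 20).
Posterior variance = α'/β'² = 38/400 = 19/200.

19/200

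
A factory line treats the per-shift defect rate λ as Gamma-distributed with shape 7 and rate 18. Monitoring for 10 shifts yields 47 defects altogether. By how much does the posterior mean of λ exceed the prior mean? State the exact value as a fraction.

Total count 47 over total exposure 10 shifts.
Conjugate update: add total count to the shape and total exposure to the rate, giving Gamma(54, 28).
Posterior mean = 54/28 = 27/14; prior mean = 7/18 = 7/18. Difference = 27/14 − 7/18 = 97/63.

97/63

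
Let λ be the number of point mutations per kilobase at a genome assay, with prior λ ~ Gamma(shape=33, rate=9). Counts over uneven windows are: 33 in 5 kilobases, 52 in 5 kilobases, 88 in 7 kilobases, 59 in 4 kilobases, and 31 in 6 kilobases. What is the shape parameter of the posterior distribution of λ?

296

Total count: 33 + 52 + 88 + 59 + 31 = 263.
Total exposure: 5 + 5 + 7 + 4 + 6 = 27 kilobases.
The Gamma prior is conjugate for the Poisson rate, so λ | data ~ Gamma(33+263, 9+27) = Gamma(296, 36).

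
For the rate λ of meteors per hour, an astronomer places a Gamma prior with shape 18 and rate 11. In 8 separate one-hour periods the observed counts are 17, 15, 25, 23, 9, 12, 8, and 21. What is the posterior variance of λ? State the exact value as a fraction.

Total count: 17 + 15 + 25 + 23 + 9 + 12 + 8 + 21 = 130.
Total exposure: 8 hours.
Gamma(α, β) with Poisson data over total exposure Σt gives posterior Gamma(α+Σx, β+Σt) = Gamma(148, 19).
Posterior variance = α'/β'² = 148/361.

148/361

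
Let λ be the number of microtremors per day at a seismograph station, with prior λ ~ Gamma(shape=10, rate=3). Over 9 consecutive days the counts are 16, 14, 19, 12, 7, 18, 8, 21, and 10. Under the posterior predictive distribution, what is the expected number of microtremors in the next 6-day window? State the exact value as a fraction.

Total count: 16 + 14 + 19 + 12 + 7 + 18 + 8 + 21 + 10 = 125.
Total exposure: 9 days.
Conjugate update: add total count to the shape and total exposure to the rate, giving Gamma(135, 12).
Predictive mean over a 6-day window = T·E[λ|data] = 6·135/12 = 135/2.

135/2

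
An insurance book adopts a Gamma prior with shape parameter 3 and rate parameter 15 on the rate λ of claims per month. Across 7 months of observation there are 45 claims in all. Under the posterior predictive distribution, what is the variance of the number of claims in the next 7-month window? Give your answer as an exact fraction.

Total count 45 over total exposure 7 months.
Conjugate update: add total count to the shape and total exposure to the rate, giving Gamma(48, 22).
The posterior predictive for a window of length T is Negative Binomial with variance T·α'·(β'+T)/β'² = 7·48·29/484 = 2436/121.

2436/121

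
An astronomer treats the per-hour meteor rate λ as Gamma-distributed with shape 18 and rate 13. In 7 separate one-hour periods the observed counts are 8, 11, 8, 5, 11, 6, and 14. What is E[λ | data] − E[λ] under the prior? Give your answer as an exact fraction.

693/260

Total count: 8 + 11 + 8 + 5 + 11 + 6 + 14 = 63.
Total exposure: 7 hours.
Conjugate update: add total count to the shape and total exposure to the rate, giving Gamma(81, 20).
Posterior mean = 81/20 = 81/20; prior mean = 18/13 = 18/13. Difference = 81/20 − 18/13 = 693/260.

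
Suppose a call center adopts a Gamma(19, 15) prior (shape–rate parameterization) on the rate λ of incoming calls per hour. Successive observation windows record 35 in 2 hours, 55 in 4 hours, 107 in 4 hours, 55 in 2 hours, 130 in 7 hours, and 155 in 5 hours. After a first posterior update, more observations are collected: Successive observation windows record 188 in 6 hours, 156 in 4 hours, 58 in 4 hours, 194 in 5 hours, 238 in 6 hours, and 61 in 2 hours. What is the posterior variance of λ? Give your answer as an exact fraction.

Total count: 35 + 55 + 107 + 55 + 130 + 155 = 537.
Total exposure: 2 + 4 + 4 + 2 + 7 + 5 = 24 hours.
After the first batch: Gamma(19 + 537, 15 + 24) = Gamma(556, 39).
Total count: 188 + 156 + 58 + 194 + 238 + 61 = 895.
Total exposure: 6 + 4 + 4 + 5 + 6 + 2 = 27 hours.
After the second batch: Gamma(556 + 895, 39 + 27) = Gamma(1451, 66).
Posterior variance = α'/β'² = 1451/4356.

1451/4356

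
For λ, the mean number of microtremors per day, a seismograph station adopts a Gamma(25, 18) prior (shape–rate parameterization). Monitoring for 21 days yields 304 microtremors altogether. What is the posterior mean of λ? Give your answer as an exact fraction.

Total count 304 over total exposure 21 days.
By Gamma–Poisson conjugacy, the posterior is Gamma(α + Σx, β + Σt) = Gamma(25 + 304, 18 + 21) = Gamma(329, 39).
Posterior mean = α'/β' = 329/39.

329/39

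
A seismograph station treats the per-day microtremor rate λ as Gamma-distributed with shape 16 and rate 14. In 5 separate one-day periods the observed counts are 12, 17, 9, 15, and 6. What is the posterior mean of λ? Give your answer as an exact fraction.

Total count: 12 + 17 + 9 + 15 + 6 = 59.
Total exposure: 5 days.
Posterior: α' = 16 + 59 = 75, β' = 14 + 5 = 19.
Posterior mean = α'/β' = 75/19.

75/19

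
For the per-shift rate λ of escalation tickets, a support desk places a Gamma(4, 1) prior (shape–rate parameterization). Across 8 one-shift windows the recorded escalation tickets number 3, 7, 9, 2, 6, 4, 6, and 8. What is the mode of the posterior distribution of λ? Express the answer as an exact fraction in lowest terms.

Total count: 3 + 7 + 9 + 2 + 6 + 4 + 6 + 8 = 45.
Total exposure: 8 shifts.
Conjugate update: add total count to the shape and total exposure to the rate, giving Gamma(49, 9).
Posterior mode = (α'−1)/β' = 48/9 = 16/3.

16/3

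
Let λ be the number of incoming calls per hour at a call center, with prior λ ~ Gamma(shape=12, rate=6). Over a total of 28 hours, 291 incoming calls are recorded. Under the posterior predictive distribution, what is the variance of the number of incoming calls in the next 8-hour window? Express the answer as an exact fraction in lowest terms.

Total count 291 over total exposure 28 hours.
By Gamma–Poisson conjugacy, the posterior is Gamma(α + Σx, β + Σt) = Gamma(12 + 291, 6 + 28) = Gamma(303, 34).
The posterior predictive for a window of length T is Negative Binomial with variance T·α'·(β'+T)/β'² = 8·303·42/1156 = 25452/289.

25452/289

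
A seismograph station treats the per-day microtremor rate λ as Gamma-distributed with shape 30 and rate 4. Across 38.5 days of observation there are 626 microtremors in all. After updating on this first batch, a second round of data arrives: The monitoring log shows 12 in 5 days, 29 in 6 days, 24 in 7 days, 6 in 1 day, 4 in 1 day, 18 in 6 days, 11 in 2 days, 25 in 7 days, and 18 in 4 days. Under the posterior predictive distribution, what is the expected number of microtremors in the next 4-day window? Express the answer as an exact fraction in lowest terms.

6424/163

Total count 626 over total exposure 38.5 days.
After the first batch: Gamma(30 + 626, 4 + 38.5) = Gamma(656, 85/2).
Total count: 12 + 29 + 24 + 6 + 4 + 18 + 11 + 25 + 18 = 147.
Total exposure: 5 + 6 + 7 + 1 + 1 + 6 + 2 + 7 + 4 = 39 days.
After the second batch: Gamma(656 + 147, 85/2 + 39) = Gamma(803, 163/2).
Predictive mean over a 4-day window = T·E[λ|data] = 4·803/(163/2) = 6424/163.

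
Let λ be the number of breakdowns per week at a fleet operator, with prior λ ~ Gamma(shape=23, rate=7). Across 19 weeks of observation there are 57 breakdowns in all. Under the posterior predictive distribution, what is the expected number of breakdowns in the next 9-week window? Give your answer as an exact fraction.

360/13

Total count 57 over total exposure 19 weeks.
By Gamma–Poisson conjugacy, the posterior is Gamma(α + Σx, β + Σt) = Gamma(23 + 57, 7 + 19) = Gamma(80, 26).
Predictive mean over a 9-week window = T·E[λ|data] = 9·80/26 = 360/13.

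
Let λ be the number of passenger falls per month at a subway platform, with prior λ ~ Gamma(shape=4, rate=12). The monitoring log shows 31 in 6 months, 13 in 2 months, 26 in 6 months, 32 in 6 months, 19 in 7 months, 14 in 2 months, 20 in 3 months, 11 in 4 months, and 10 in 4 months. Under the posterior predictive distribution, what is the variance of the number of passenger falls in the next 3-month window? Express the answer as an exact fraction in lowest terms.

Total count: 31 + 13 + 26 + 32 + 19 + 14 + 20 + 11 + 10 = 176.
Total exposure: 6 + 2 + 6 + 6 + 7 + 2 + 3 + 4 + 4 = 40 months.
Conjugate update: add total count to the shape and total exposure to the rate, giving Gamma(180, 52).
The posterior predictive for a window of length T is Negative Binomial with variance T·α'·(β'+T)/β'² = 3·180·55/2704 = 7425/676.

7425/676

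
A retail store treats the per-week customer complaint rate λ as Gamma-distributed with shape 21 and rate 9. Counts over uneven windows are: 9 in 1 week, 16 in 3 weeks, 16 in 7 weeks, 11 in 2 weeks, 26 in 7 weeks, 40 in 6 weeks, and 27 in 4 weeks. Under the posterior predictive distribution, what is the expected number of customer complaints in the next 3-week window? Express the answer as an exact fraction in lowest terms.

Total count: 9 + 16 + 16 + 11 + 26 + 40 + 27 = 145.
Total exposure: 1 + 3 + 7 + 2 + 7 + 6 + 4 = 30 weeks.
The Gamma prior is conjugate for the Poisson rate, so λ | data ~ Gamma(21+145, 9+30) = Gamma(166, 39).
Predictive mean over a 3-week window = T·E[λ|data] = 3·166/39 = 166/13.

166/13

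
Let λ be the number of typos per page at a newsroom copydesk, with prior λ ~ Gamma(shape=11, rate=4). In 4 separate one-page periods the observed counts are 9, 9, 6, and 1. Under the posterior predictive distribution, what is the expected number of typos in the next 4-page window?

Total count: 9 + 9 + 6 + 1 = 25.
Total exposure: 4 pages.
The Gamma prior is conjugate for the Poisson rate, so λ | data ~ Gamma(11+25, 4+4) = Gamma(36, 8).
Predictive mean over a 4-page window = T·E[λ|data] = 4·36/8 = 18.

18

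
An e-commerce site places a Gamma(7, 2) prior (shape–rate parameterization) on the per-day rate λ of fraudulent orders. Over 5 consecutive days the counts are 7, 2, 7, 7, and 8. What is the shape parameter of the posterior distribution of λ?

Total count: 7 + 2 + 7 + 7 + 8 = 31.
Total exposure: 5 days.
The Gamma prior is conjugate for the Poisson rate, so λ | data ~ Gamma(7+31, 2+5) = Gamma(38, 7).

38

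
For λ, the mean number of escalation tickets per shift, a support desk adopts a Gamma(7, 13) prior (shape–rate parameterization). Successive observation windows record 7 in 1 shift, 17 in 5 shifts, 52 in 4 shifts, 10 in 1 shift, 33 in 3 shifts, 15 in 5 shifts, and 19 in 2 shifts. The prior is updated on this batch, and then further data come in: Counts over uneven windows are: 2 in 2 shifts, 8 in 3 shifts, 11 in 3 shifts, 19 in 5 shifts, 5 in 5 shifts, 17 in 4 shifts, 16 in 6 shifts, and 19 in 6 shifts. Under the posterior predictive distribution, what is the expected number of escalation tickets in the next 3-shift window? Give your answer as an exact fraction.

Total count: 7 + 17 + 52 + 10 + 33 + 15 + 19 = 153.
Total exposure: 1 + 5 + 4 + 1 + 3 + 5 + 2 = 21 shifts.
After the first batch: Gamma(7 + 153, 13 + 21) = Gamma(160, 34).
Total count: 2 + 8 + 11 + 19 + 5 + 17 + 16 + 19 = 97.
Total exposure: 2 + 3 + 3 + 5 + 5 + 4 + 6 + 6 = 34 shifts.
After the second batch: Gamma(160 + 97, 34 + 34) = Gamma(257, 68).
Predictive mean over a 3-shift window = T·E[λ|data] = 3·257/68 = 771/68.

771/68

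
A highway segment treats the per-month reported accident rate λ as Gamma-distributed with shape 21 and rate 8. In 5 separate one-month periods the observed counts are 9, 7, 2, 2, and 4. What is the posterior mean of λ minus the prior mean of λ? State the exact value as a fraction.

87/104

Total count: 9 + 7 + 2 + 2 + 4 = 24.
Total exposure: 5 months.
Conjugate update: add total count to the shape and total exposure to the rate, giving Gamma(45, 13).
Posterior mean = 45/13 = 45/13; prior mean = 21/8 = 21/8. Difference = 45/13 − 21/8 = 87/104.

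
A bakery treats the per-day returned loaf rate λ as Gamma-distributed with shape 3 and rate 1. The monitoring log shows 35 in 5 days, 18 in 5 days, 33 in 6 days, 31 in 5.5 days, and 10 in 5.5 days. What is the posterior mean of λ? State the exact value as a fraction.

Total count: 35 + 18 + 33 + 31 + 10 = 127.
Total exposure: 5 + 5 + 6 + 5.5 + 5.5 = 27 days.
By Gamma–Poisson conjugacy, the posterior is Gamma(α + Σx, β + Σt) = Gamma(3 + 127, 1 + 27) = Gamma(130, 28).
Posterior mean = α'/β' = 130/28 = 65/14.

65/14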